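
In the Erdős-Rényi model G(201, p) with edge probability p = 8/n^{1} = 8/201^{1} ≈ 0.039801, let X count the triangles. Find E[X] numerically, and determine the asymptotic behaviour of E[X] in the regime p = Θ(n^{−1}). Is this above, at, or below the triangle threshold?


Number of potential triangles: C(201, 3) = 1333300.
Each occurs with probability p³ ≈ (0.039801)³ ≈ 6.3049521e-05.
By linearity: E[X] = C(201, 3)·p³ ≈ 1333300 · 6.3049521e-05 ≈ 84.06393.
Here α = 1, so p = 8/n is exactly at the triangle threshold p ~ 1/n. Asymptotically E[X] → c³/6 = 8³/6 = 256/3 ≈ 85.33333, a bounded constant. In this regime the triangle count is asymptotically Poisson(c³/6).

E[X] ≈ 84.06393; in regime p = Θ(1/n^{1}) E[X] stays bounded (at the triangle threshold p ~ 1/n).


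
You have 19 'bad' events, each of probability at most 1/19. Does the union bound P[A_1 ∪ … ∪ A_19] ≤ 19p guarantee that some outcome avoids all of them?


Union bound: P[∪_{i=1}^{19} A_i] ≤ Σ_i P[A_i] ≤ 19·p = 19·(1/19) = 1.
Numerically: 1 ≈ 1.000000.
Is 1 < 1? NO.
Since the bound 1 is ≥ 1, the union bound is uninformative here; it does NOT by itself certify existence.

19·p = 1 ≈ 1.000000; existence NOT certified by the union bound.


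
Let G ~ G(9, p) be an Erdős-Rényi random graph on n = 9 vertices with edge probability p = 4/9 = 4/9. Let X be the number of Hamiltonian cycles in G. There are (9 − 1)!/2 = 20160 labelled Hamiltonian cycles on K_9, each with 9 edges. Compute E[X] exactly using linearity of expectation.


K_9 has (9 − 1)!/2 = 20160 labelled Hamiltonian cycles.
For each such Hamiltonian cycle H, let X_H = 1 if all 9 edges of H are present in G. Then P[X_H = 1] = p^{9} = (4/9)^{9} = 262144/387420489.
By linearity of expectation: E[X] = Σ_H E[X_H] = 20160 · p^{9} = 20160 · 262144/387420489 = 587202560/43046721.
Numerically: E[X] ≈ 13.6.

E[X] = 20160 · (4/9)^{9} = 587202560/43046721 ≈ 13.6.


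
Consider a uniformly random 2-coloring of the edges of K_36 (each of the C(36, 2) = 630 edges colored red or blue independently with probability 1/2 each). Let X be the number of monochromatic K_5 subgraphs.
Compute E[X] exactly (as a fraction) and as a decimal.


Let X = Σ_S X_S over the C(36, 5) = 376992 subsets S of size 5, where X_S = 1 if the K_5 on S is monochromatic.
For a fixed S, the K_5 on S has C(5, 2) = 10 edges. P[all 10 edges red] = (1/2)^10, and likewise for blue, so P[monochromatic] = 2·(1/2)^10 = 2^{1 − 10} = 1/512.
By linearity: E[X] = C(36, 5) · 2^{1 − 10} = 376992 · 1/512 = 11781/16.
Numerically: E[X] ≈ 736.312.

E[X] = C(36,5)·2^(1−C(5,2)) = 11781/16 ≈ 736.312.


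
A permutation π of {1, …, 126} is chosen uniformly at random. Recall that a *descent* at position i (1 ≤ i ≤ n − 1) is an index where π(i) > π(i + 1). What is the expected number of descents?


Write X = Σ X_I over i = 1, …, 125, with X_I the indicator of one descent.
There are 125 indicators.
For each fixed i, the pair (π(i), π(i+1)) is a uniformly random ordered pair of distinct values from {1, …, 126}; by symmetry P[π(i) > π(i+1)] = 1/2.
By linearity: E[X] = 125 · (1/2) = (126 − 1) · (1/2) = 125/2 ≈ 62.500000.

E[X] = 125/2 = 62.500000.


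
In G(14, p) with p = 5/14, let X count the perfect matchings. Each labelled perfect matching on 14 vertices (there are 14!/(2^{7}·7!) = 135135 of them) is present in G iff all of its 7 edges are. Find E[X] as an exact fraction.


K_14 has 14!/(2^{7}·7!) = 135135 labelled perfect matchings.
For each such perfect matching H, let X_H = 1 if all 7 edges of H are present in G. Then P[X_H = 1] = p^{7} = (5/14)^{7} = 78125/105413504.
By linearity: E[X] = Σ_H E[X_H] = 135135 · p^{7} = 135135 · 78125/105413504 = 1508203125/15059072.
Numerically: E[X] ≈ 100.15.

E[X] = 135135 · (5/14)^{7} = 1508203125/15059072 ≈ 100.15.


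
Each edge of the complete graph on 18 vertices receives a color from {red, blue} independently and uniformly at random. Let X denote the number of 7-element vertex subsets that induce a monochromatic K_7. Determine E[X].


Let X = Σ_S X_S over the C(18, 7) = 31824 subsets S of size 7, where X_S = 1 if the K_7 on S is monochromatic.
For a fixed S, the K_7 on S has C(7, 2) = 21 edges. P[all 21 edges red] = (1/2)^21, and likewise for blue, so P[monochromatic] = 2·(1/2)^21 = 2^{1 − 21} = 1/1048576.
By linearity of expectation: E[X] = C(18, 7) · 2^{1 − 21} = 31824 · 1/1048576 = 1989/65536.
Numerically: E[X] ≈ 0.030.

E[X] = C(18,7)·2^(1−C(7,2)) = 1989/65536 ≈ 0.030.


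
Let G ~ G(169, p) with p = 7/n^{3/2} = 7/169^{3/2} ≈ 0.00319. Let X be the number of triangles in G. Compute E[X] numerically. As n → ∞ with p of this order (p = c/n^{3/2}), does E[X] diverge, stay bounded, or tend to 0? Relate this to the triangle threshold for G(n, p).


Number of potential triangles: C(169, 3) = 790244.
Each occurs with probability p³ ≈ (0.00319)³ ≈ 3.23448e-08.
By linearity: E[X] = C(169, 3)·p³ ≈ 790244 · 3.23448e-08 ≈ 0.026.
Since α = 3/2 > 1, p = c/n^{3/2} = o(1/n) is below the triangle threshold p ~ 1/n. Asymptotically E[X] ~ (c³/6)·n^{3(1−α)} = (7³/6)·n^{-1.5} → 0, so by Markov's inequality G has no triangles w.h.p.

E[X] ≈ 0.026; in regime p = Θ(1/n^{3/2}) E[X] tends to 0 (below the triangle threshold p ~ 1/n).


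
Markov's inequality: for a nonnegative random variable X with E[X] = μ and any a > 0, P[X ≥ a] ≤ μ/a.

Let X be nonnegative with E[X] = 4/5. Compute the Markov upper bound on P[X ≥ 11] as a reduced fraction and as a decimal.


μ = E[X] = 4/5, a = 11.
Markov: P[X ≥ 11] ≤ μ/a = (4/5)/11 = 4/55.
Numerically: ≈ 0.072727.
(Since a = 11 > μ = 0.800000, the bound 4/55 is < 1 and informative.)

P[X ≥ 11] ≤ 4/55 ≈ 0.072727.


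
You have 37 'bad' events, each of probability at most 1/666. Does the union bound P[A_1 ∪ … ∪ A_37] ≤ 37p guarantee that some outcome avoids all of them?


Union bound: P[∪_{i=1}^{37} A_i] ≤ Σ_i P[A_i] ≤ 37·p = 37·(1/666) = 1/18.
Numerically: 1/18 ≈ 0.055556.
Is 1/18 < 1? YES.
Since P[∪ A_i] ≤ 1/18 < 1, the complement has P[∩ A_i^c] ≥ 1 − 1/18 = 17/18 > 0, so some outcome avoids every A_i.

37·p = 1/18 ≈ 0.055556; existence CERTIFIED by the union bound.


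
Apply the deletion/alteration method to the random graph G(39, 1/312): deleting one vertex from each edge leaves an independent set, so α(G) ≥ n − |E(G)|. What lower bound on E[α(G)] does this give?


E[|E(G)|] = C(39, 2)·p = 741 · (1/312) = 19/8.
E[α(G)] ≥ n − E[|E(G)|] = 39 − 19/8 = 293/8.
Numerically: ≈ 36.625000.
(This is only a lower bound; the true E[α(G)] may be larger.)

E[α(G)] ≥ 293/8 ≈ 36.625000.


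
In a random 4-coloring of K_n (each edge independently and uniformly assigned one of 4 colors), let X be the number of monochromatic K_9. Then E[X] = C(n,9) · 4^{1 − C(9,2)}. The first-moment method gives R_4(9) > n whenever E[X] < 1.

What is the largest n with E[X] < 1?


We need C(n, 9) · 4^{1 − 36} < 1, i.e. C(n, 9) < 4^{36 − 1} = 1180591620717411303424.
Check values of n near the boundary:
  n = 912: C(912, 9) = 1156095740032081475120; 1156095740032081475120 < 1180591620717411303424? YES
  n = 913: C(913, 9) = 1167605542753639808390; 1167605542753639808390 < 1180591620717411303424? YES
  n = 914: C(914, 9) = 1179217089587653905932; 1179217089587653905932 < 1180591620717411303424? YES
  n = 915: C(915, 9) = 1190931166636537885130; 1190931166636537885130 < 1180591620717411303424? NO
The largest n with C(n, 9) < 1180591620717411303424 is n = 914 (where E[X] = 294804272396913476483/295147905179352825856 ≈ 0.9988). Hence R_4(9) > 914, i.e. R_4(9) ≥ 915.

Largest n = 914; hence R_4(9) > 914.


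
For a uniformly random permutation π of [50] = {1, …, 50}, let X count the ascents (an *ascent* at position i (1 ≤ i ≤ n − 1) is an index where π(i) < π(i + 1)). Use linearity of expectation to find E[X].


Write X = Σ X_I over i = 1, …, 49, with X_I the indicator of one ascent.
There are 49 indicators.
For each fixed i, the pair (π(i), π(i+1)) is a uniformly random ordered pair of distinct values from {1, …, 50}; by symmetry P[π(i) < π(i+1)] = 1/2.
By linearity: E[X] = 49 · (1/2) = (50 − 1) · (1/2) = 49/2 ≈ 24.5000.

E[X] = 49/2 = 24.5000.


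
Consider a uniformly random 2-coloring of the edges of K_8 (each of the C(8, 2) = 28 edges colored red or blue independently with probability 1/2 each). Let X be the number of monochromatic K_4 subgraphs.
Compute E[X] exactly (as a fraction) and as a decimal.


Let X = Σ_S X_S over the C(8, 4) = 70 subsets S of size 4, where X_S = 1 if the K_4 on S is monochromatic.
For a fixed S, the K_4 on S has C(4, 2) = 6 edges. P[all 6 edges red] = (1/2)^6, and likewise for blue, so P[monochromatic] = 2·(1/2)^6 = 2^{1 − 6} = 1/32.
By linearity: E[X] = C(8, 4) · 2^{1 − 6} = 70 · 1/32 = 35/16.
Numerically: E[X] ≈ 2.18750.

E[X] = C(8,4)·2^(1−C(4,2)) = 35/16 ≈ 2.18750.


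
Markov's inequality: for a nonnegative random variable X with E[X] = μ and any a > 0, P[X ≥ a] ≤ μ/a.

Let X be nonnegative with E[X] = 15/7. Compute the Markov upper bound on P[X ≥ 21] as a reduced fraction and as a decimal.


μ = E[X] = 15/7, a = 21.
Markov: P[X ≥ 21] ≤ μ/a = (15/7)/21 = 5/49.
Numerically: ≈ 0.102.
(Since a = 21 > μ = 2.143, the bound 5/49 is < 1 and informative.)

P[X ≥ 21] ≤ 5/49 ≈ 0.102.


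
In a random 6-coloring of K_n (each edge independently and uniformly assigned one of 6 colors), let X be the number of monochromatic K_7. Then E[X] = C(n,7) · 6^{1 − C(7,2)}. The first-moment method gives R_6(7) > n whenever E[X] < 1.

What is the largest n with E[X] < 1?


We need C(n, 7) · 6^{1 − 21} < 1, i.e. C(n, 7) < 6^{21 − 1} = 3656158440062976.
Check values of n near the boundary:
  n = 565: C(565, 7) = 3513212521235560; 3513212521235560 < 3656158440062976? YES
  n = 566: C(566, 7) = 3557206237959440; 3557206237959440 < 3656158440062976? YES
  n = 567: C(567, 7) = 3601671315933933; 3601671315933933 < 3656158440062976? YES
  n = 568: C(568, 7) = 3646611956239704; 3646611956239704 < 3656158440062976? YES
  n = 569: C(569, 7) = 3692032389858348; 3692032389858348 < 3656158440062976? NO
The largest n with C(n, 7) < 3656158440062976 is n = 568 (where E[X] = 16882462760369/16926659444736 ≈ 0.997389). Hence R_6(7) > 568, i.e. R_6(7) ≥ 569.

Largest n = 568; hence R_6(7) > 568.


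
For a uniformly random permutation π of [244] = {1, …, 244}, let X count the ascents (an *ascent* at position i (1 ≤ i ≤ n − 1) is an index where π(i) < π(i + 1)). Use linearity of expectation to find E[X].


Write X = Σ X_I over i = 1, …, 243, with X_I the indicator of one ascent.
There are 243 indicators.
For each fixed i, the pair (π(i), π(i+1)) is a uniformly random ordered pair of distinct values from {1, …, 244}; by symmetry P[π(i) < π(i+1)] = 1/2.
By linearity: E[X] = 243 · (1/2) = (244 − 1) · (1/2) = 243/2 ≈ 121.500.

E[X] = 243/2 = 121.500.


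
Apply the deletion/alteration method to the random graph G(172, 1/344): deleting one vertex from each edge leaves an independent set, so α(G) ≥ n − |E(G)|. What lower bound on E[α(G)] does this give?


E[|E(G)|] = C(172, 2)·p = 14706 · (1/344) = 171/4.
E[α(G)] ≥ n − E[|E(G)|] = 172 − 171/4 = 517/4.
Numerically: ≈ 129.2500.
(This is only a lower bound; the true E[α(G)] may be larger.)

E[α(G)] ≥ 517/4 ≈ 129.2500.


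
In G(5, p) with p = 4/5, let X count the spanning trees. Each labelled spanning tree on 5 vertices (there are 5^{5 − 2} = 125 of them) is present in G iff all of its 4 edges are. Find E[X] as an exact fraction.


K_5 has 5^{5 − 2} = 125 labelled spanning trees.
For each such spanning tree H, let X_H = 1 if all 4 edges of H are present in G. Then P[X_H = 1] = p^{4} = (4/5)^{4} = 256/625.
Summing the indicators: E[X] = Σ_H E[X_H] = 125 · p^{4} = 125 · 256/625 = 256/5.
Numerically: E[X] ≈ 51.2.

E[X] = 125 · (4/5)^{4} = 256/5 ≈ 51.2.


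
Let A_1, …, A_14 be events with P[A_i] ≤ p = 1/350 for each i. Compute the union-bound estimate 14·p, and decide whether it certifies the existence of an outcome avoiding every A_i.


Union bound: P[∪_{i=1}^{14} A_i] ≤ Σ_i P[A_i] ≤ 14·p = 14·(1/350) = 1/25.
Numerically: 1/25 ≈ 0.0400.
Is 1/25 < 1? YES.
Since P[∪ A_i] ≤ 1/25 < 1, the complement has P[∩ A_i^c] ≥ 1 − 1/25 = 24/25 > 0, so some outcome avoids every A_i.

14·p = 1/25 ≈ 0.0400; existence CERTIFIED by the union bound.


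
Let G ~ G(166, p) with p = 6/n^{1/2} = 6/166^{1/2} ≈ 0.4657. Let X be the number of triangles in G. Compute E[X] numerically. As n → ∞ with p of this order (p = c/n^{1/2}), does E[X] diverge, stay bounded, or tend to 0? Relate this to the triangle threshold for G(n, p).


Number of potential triangles: C(166, 3) = 748660.
Each occurs with probability p³ ≈ (0.4657)³ ≈ 1.009931e-01.
By linearity: E[X] = C(166, 3)·p³ ≈ 748660 · 1.009931e-01 ≈ 75609.4796.
Since α = 1/2 < 1, p = c/n^{1/2} ≫ 1/n is above the triangle threshold p ~ 1/n. Asymptotically E[X] ~ (c³/6)·n^{3(1−α)} = (6³/6)·n^{1.5} → ∞; triangles are abundant w.h.p.

E[X] ≈ 75609.4796; in regime p = Θ(1/n^{1/2}) E[X] diverges (above the triangle threshold p ~ 1/n).


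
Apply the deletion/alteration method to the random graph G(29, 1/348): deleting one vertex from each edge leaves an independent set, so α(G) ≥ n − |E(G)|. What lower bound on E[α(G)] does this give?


E[|E(G)|] = C(29, 2)·p = 406 · (1/348) = 7/6.
E[α(G)] ≥ n − E[|E(G)|] = 29 − 7/6 = 167/6.
Numerically: ≈ 27.83333.
(This is only a lower bound; the true E[α(G)] may be larger.)

E[α(G)] ≥ 167/6 ≈ 27.83333.


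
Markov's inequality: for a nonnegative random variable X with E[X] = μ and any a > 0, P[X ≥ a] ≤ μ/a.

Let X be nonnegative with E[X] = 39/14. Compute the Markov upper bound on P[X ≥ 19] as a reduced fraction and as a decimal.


μ = E[X] = 39/14, a = 19.
Markov: P[X ≥ 19] ≤ μ/a = (39/14)/19 = 39/266.
Numerically: ≈ 0.147.
(Since a = 19 > μ = 2.786, the bound 39/266 is < 1 and informative.)

P[X ≥ 19] ≤ 39/266 ≈ 0.147.


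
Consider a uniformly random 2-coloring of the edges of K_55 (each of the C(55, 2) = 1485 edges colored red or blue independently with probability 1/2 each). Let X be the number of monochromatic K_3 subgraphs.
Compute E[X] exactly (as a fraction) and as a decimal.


Let X = Σ_S X_S over the C(55, 3) = 26235 subsets S of size 3, where X_S = 1 if the K_3 on S is monochromatic.
For a fixed S, the K_3 on S has C(3, 2) = 3 edges. P[all 3 edges red] = (1/2)^3, and likewise for blue, so P[monochromatic] = 2·(1/2)^3 = 2^{1 − 3} = 1/4.
By linearity of expectation: E[X] = C(55, 3) · 2^{1 − 3} = 26235 · 1/4 = 26235/4.
Numerically: E[X] ≈ 6558.750000.

E[X] = C(55,3)·2^(1−C(3,2)) = 26235/4 ≈ 6558.750000.


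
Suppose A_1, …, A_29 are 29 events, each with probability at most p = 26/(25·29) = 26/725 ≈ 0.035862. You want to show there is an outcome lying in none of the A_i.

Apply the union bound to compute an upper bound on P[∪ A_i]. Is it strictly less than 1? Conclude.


Union bound: P[∪_{i=1}^{29} A_i] ≤ Σ_i P[A_i] ≤ 29·p = 29·(26/725) = 26/25.
Numerically: 26/25 ≈ 1.040000.
Is 26/25 < 1? NO.
Since the bound 26/25 is ≥ 1, the union bound is uninformative here; it does NOT by itself certify existence.

29·p = 26/25 ≈ 1.040000; existence NOT certified by the union bound.


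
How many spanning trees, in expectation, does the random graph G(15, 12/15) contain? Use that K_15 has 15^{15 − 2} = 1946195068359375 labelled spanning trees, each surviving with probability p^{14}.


K_15 has 15^{15 − 2} = 1946195068359375 labelled spanning trees.
For each such spanning tree H, let X_H = 1 if all 14 edges of H are present in G. Then P[X_H = 1] = p^{14} = (4/5)^{14} = 268435456/6103515625.
Summing the indicators: E[X] = Σ_H E[X_H] = 1946195068359375 · p^{14} = 1946195068359375 · 268435456/6103515625 = 427972821516288/5.
Numerically: E[X] ≈ 8.56e+13.

E[X] = 1946195068359375 · (4/5)^{14} = 427972821516288/5 ≈ 8.56e+13.


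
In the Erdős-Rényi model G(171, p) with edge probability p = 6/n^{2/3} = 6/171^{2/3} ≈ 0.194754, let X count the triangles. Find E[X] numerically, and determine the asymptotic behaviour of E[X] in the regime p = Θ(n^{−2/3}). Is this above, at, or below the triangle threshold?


Number of potential triangles: C(171, 3) = 818805.
Each occurs with probability p³ ≈ (0.194754)³ ≈ 7.38688827e-03.
By linearity: E[X] = C(171, 3)·p³ ≈ 818805 · 7.38688827e-03 ≈ 6048.421053.
Since α = 2/3 < 1, p = c/n^{2/3} ≫ 1/n is above the triangle threshold p ~ 1/n. Asymptotically E[X] ~ (c³/6)·n^{3(1−α)} = (6³/6)·n^{1} → ∞; triangles are abundant w.h.p.

E[X] ≈ 6048.421053; in regime p = Θ(1/n^{2/3}) E[X] diverges (above the triangle threshold p ~ 1/n).


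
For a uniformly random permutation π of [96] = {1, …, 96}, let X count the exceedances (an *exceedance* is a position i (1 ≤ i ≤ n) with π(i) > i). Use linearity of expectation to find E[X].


Write X = Σ_{i=1}^{96} X_i, where X_i = 1_{π(i) > i}.
For each fixed i, π(i) is uniform over {1, …, 96} (marginal of a uniform permutation), so P[π(i) > i] = (n − i)/n. Summing: Σ_{i=1}^{96} (n − i)/n = (0 + 1 + … + 95)/96 = 96(96 − 1)/(2·96) = (96 − 1)/2.
Hence E[X] = Σ_{i=1}^{96} (96 − i)/96 = 95/2 ≈ 47.5000.

E[X] = 95/2 = 47.5000.


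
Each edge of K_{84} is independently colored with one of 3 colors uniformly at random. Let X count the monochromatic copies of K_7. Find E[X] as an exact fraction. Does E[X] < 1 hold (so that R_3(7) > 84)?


E[X] = C(84, 7) · 3^{1 − 21} = 4529365776 · 3^{−20} = 4529365776/3486784401.
As a reduced fraction: E[X] = 55918096/43046721 ≈ 1.29901.
Is E[X] < 1? NO.
Since E[X] ≥ 1, the first-moment bound is inconclusive at n = 84; it does NOT by itself certify R_3(7) > 84.

E[X] = 55918096/43046721 ≈ 1.29901; E[X] ≥ 1; first-moment method inconclusive here.


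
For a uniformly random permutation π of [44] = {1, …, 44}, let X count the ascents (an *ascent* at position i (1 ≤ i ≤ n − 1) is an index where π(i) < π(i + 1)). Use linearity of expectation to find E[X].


Write X = Σ X_I over i = 1, …, 43, with X_I the indicator of one ascent.
There are 43 indicators.
For each fixed i, the pair (π(i), π(i+1)) is a uniformly random ordered pair of distinct values from {1, …, 44}; by symmetry P[π(i) < π(i+1)] = 1/2.
By linearity: E[X] = 43 · (1/2) = (44 − 1) · (1/2) = 43/2 ≈ 21.500000.

E[X] = 43/2 = 21.500000.


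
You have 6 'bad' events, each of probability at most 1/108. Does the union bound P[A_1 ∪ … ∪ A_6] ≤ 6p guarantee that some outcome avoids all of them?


Union bound: P[∪_{i=1}^{6} A_i] ≤ Σ_i P[A_i] ≤ 6·p = 6·(1/108) = 1/18.
Numerically: 1/18 ≈ 0.0555556.
Is 1/18 < 1? YES.
Since P[∪ A_i] ≤ 1/18 < 1, the complement has P[∩ A_i^c] ≥ 1 − 1/18 = 17/18 > 0, so some outcome avoids every A_i.

6·p = 1/18 ≈ 0.0555556; existence CERTIFIED by the union bound.


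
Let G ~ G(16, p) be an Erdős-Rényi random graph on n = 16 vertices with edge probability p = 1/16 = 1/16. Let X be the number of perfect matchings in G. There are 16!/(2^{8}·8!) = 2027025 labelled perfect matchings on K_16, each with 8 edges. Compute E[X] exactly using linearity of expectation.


K_16 has 16!/(2^{8}·8!) = 2027025 labelled perfect matchings.
For each such perfect matching H, let X_H = 1 if all 8 edges of H are present in G. Then P[X_H = 1] = p^{8} = (1/16)^{8} = 1/4294967296.
By linearity of expectation: E[X] = Σ_H E[X_H] = 2027025 · p^{8} = 2027025 · 1/4294967296 = 2027025/4294967296.
Numerically: E[X] ≈ 0.000472.

E[X] = 2027025 · (1/16)^{8} = 2027025/4294967296 ≈ 0.000472.


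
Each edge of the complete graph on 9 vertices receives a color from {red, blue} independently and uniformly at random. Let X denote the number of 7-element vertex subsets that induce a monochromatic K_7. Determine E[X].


Let X = Σ_S X_S over the C(9, 7) = 36 subsets S of size 7, where X_S = 1 if the K_7 on S is monochromatic.
For a fixed S, the K_7 on S has C(7, 2) = 21 edges. P[all 21 edges red] = (1/2)^21, and likewise for blue, so P[monochromatic] = 2·(1/2)^21 = 2^{1 − 21} = 1/1048576.
Summing: E[X] = C(9, 7) · 2^{1 − 21} = 36 · 1/1048576 = 9/262144.
Numerically: E[X] ≈ 0.000.

E[X] = C(9,7)·2^(1−C(7,2)) = 9/262144 ≈ 0.000.


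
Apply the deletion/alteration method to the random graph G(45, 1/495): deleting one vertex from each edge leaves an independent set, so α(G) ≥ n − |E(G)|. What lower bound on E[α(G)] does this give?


E[|E(G)|] = C(45, 2)·p = 990 · (1/495) = 2.
E[α(G)] ≥ n − E[|E(G)|] = 45 − 2 = 43.
Numerically: ≈ 43.00000.
(This is only a lower bound; the true E[α(G)] may be larger.)

E[α(G)] ≥ 43 ≈ 43.00000.


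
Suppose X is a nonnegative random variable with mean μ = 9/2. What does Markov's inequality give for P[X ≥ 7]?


μ = E[X] = 9/2, a = 7.
Markov: P[X ≥ 7] ≤ μ/a = (9/2)/7 = 9/14.
Numerically: ≈ 0.6429.
(Since a = 7 > μ = 4.5000, the bound 9/14 is < 1 and informative.)

P[X ≥ 7] ≤ 9/14 ≈ 0.6429.


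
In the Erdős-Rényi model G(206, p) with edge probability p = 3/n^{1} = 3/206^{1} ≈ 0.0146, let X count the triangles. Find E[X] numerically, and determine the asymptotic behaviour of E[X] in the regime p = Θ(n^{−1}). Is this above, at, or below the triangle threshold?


Number of potential triangles: C(206, 3) = 1435820.
Each occurs with probability p³ ≈ (0.0146)³ ≈ 3.08860e-06.
By linearity: E[X] = C(206, 3)·p³ ≈ 1435820 · 3.08860e-06 ≈ 4.435.
Here α = 1, so p = 3/n is exactly at the triangle threshold p ~ 1/n. Asymptotically E[X] → c³/6 = 3³/6 = 9/2 ≈ 4.500, a bounded constant. In this regime the triangle count is asymptotically Poisson(c³/6).

E[X] ≈ 4.435; in regime p = Θ(1/n^{1}) E[X] stays bounded (at the triangle threshold p ~ 1/n).


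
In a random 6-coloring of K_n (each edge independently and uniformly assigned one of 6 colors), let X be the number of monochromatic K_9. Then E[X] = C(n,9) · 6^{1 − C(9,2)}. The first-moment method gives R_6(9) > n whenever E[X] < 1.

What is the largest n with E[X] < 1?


We need C(n, 9) · 6^{1 − 36} < 1, i.e. C(n, 9) < 6^{36 − 1} = 1719070799748422591028658176.
Check values of n near the boundary:
  n = 4407: C(4407, 9) = 1713856532599459170657070050; 1713856532599459170657070050 < 1719070799748422591028658176? YES
  n = 4408: C(4408, 9) = 1717362945146264156457459600; 1717362945146264156457459600 < 1719070799748422591028658176? YES
  n = 4409: C(4409, 9) = 1720875732988608787686577131; 1720875732988608787686577131 < 1719070799748422591028658176? NO
  n = 4410: C(4410, 9) = 1724394906266704102180823710; 1724394906266704102180823710 < 1719070799748422591028658176? NO
  n = 4411: C(4411, 9) = 1727920475134582415883601405; 1727920475134582415883601405 < 1719070799748422591028658176? NO
The largest n with C(n, 9) < 1719070799748422591028658176 is n = 4408 (where E[X] = 35778394690547169926197075/35813974994758803979763712 ≈ 0.99901). Hence R_6(9) > 4408, i.e. R_6(9) ≥ 4409.

Largest n = 4408; hence R_6(9) > 4408.


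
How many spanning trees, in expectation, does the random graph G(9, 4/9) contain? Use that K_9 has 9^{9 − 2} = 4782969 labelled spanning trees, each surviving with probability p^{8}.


K_9 has 9^{9 − 2} = 4782969 labelled spanning trees.
For each such spanning tree H, let X_H = 1 if all 8 edges of H are present in G. Then P[X_H = 1] = p^{8} = (4/9)^{8} = 65536/43046721.
Summing the indicators: E[X] = Σ_H E[X_H] = 4782969 · p^{8} = 4782969 · 65536/43046721 = 65536/9.
Numerically: E[X] ≈ 7.28e+03.

E[X] = 4782969 · (4/9)^{8} = 65536/9 ≈ 7.28e+03.


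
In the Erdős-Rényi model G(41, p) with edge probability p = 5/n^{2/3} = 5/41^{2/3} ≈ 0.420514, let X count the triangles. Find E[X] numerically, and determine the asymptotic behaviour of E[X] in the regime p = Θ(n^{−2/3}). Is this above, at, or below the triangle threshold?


Number of potential triangles: C(41, 3) = 10660.
Each occurs with probability p³ ≈ (0.420514)³ ≈ 7.43604997e-02.
By linearity: E[X] = C(41, 3)·p³ ≈ 10660 · 7.43604997e-02 ≈ 792.682927.
Since α = 2/3 < 1, p = c/n^{2/3} ≫ 1/n is above the triangle threshold p ~ 1/n. Asymptotically E[X] ~ (c³/6)·n^{3(1−α)} = (5³/6)·n^{1} → ∞; triangles are abundant w.h.p.

E[X] ≈ 792.682927; in regime p = Θ(1/n^{2/3}) E[X] diverges (above the triangle threshold p ~ 1/n).


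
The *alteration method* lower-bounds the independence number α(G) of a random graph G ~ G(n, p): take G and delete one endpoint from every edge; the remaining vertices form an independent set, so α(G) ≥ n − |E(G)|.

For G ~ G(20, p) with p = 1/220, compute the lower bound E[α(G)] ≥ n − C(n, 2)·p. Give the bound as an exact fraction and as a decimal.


E[|E(G)|] = C(20, 2)·p = 190 · (1/220) = 19/22.
E[α(G)] ≥ n − E[|E(G)|] = 20 − 19/22 = 421/22.
Numerically: ≈ 19.136364.
(This is only a lower bound; the true E[α(G)] may be larger.)

E[α(G)] ≥ 421/22 ≈ 19.136364.


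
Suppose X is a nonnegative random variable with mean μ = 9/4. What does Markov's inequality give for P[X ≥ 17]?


μ = E[X] = 9/4, a = 17.
Markov: P[X ≥ 17] ≤ μ/a = (9/4)/17 = 9/68.
Numerically: ≈ 0.1324.
(Since a = 17 > μ = 2.2500, the bound 9/68 is < 1 and informative.)

P[X ≥ 17] ≤ 9/68 ≈ 0.1324.


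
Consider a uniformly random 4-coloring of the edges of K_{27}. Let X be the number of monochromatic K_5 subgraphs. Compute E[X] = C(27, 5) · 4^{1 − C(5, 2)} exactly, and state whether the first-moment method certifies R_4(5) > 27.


E[X] = C(27, 5) · 4^{1 − 10} = 80730 · 4^{−9} = 80730/262144.
As a reduced fraction: E[X] = 40365/131072 ≈ 0.307961.
Is E[X] < 1? YES.
Since E[X] < 1, there exists a 4-coloring of K_{27} with no monochromatic K_5; hence R_4(5) > 27.

E[X] = 40365/131072 ≈ 0.307961; E[X] < 1, so R_4(5) > 27.


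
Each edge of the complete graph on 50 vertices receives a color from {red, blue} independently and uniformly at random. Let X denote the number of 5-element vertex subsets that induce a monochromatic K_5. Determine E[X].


Let X = Σ_S X_S over the C(50, 5) = 2118760 subsets S of size 5, where X_S = 1 if the K_5 on S is monochromatic.
For a fixed S, the K_5 on S has C(5, 2) = 10 edges. P[all 10 edges red] = (1/2)^10, and likewise for blue, so P[monochromatic] = 2·(1/2)^10 = 2^{1 − 10} = 1/512.
By linearity of expectation: E[X] = C(50, 5) · 2^{1 − 10} = 2118760 · 1/512 = 264845/64.
Numerically: E[X] ≈ 4138.203.

E[X] = C(50,5)·2^(1−C(5,2)) = 264845/64 ≈ 4138.203.


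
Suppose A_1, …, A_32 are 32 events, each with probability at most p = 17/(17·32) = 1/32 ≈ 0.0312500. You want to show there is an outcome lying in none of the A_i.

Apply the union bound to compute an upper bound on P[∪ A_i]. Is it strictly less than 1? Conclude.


Union bound: P[∪_{i=1}^{32} A_i] ≤ Σ_i P[A_i] ≤ 32·p = 32·(1/32) = 1.
Numerically: 1 ≈ 1.0000000.
Is 1 < 1? NO.
Since the bound 1 is ≥ 1, the union bound is uninformative here; it does NOT by itself certify existence.

32·p = 1 ≈ 1.0000000; existence NOT certified by the union bound.


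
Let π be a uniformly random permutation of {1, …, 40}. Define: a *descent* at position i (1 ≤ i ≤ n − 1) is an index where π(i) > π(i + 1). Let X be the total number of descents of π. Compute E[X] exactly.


Write X = Σ X_I over i = 1, …, 39, with X_I the indicator of one descent.
There are 39 indicators.
For each fixed i, the pair (π(i), π(i+1)) is a uniformly random ordered pair of distinct values from {1, …, 40}; by symmetry P[π(i) > π(i+1)] = 1/2.
By linearity: E[X] = 39 · (1/2) = (40 − 1) · (1/2) = 39/2 ≈ 19.5000.

E[X] = 39/2 = 19.5000.


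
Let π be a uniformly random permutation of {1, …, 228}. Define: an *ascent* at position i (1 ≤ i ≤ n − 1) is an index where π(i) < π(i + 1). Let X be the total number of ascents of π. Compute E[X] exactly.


Write X = Σ X_I over i = 1, …, 227, with X_I the indicator of one ascent.
There are 227 indicators.
For each fixed i, the pair (π(i), π(i+1)) is a uniformly random ordered pair of distinct values from {1, …, 228}; by symmetry P[π(i) < π(i+1)] = 1/2.
By linearity: E[X] = 227 · (1/2) = (228 − 1) · (1/2) = 227/2 ≈ 113.500000.

E[X] = 227/2 = 113.500000.


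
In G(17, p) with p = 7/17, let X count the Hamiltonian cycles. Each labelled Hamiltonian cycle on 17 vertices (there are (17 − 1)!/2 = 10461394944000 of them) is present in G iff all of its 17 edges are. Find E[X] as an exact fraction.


K_17 has (17 − 1)!/2 = 10461394944000 labelled Hamiltonian cycles.
For each such Hamiltonian cycle H, let X_H = 1 if all 17 edges of H are present in G. Then P[X_H = 1] = p^{17} = (7/17)^{17} = 232630513987207/827240261886336764177.
By linearity: E[X] = Σ_H E[X_H] = 10461394944000 · p^{17} = 10461394944000 · 232630513987207/827240261886336764177 = 2433639682845888590481408000/827240261886336764177.
Numerically: E[X] ≈ 2.94e+06.

E[X] = 10461394944000 · (7/17)^{17} = 2433639682845888590481408000/827240261886336764177 ≈ 2.94e+06.


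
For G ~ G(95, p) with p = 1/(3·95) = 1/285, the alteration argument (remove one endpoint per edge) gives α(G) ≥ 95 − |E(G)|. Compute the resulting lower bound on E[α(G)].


E[|E(G)|] = C(95, 2)·p = 4465 · (1/285) = 47/3.
E[α(G)] ≥ n − E[|E(G)|] = 95 − 47/3 = 238/3.
Numerically: ≈ 79.3333.
(This is only a lower bound; the true E[α(G)] may be larger.)

E[α(G)] ≥ 238/3 ≈ 79.3333.


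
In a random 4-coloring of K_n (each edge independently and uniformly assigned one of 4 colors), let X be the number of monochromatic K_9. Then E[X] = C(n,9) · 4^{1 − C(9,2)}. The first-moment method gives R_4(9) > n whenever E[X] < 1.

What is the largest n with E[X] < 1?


We need C(n, 9) · 4^{1 − 36} < 1, i.e. C(n, 9) < 4^{36 − 1} = 1180591620717411303424.
Check values of n near the boundary:
  n = 909: C(909, 9) = 1122169012923711463931; 1122169012923711463931 < 1180591620717411303424? YES
  n = 910: C(910, 9) = 1133378248346922788210; 1133378248346922788210 < 1180591620717411303424? YES
  n = 911: C(911, 9) = 1144686900492291197405; 1144686900492291197405 < 1180591620717411303424? YES
  n = 912: C(912, 9) = 1156095740032081475120; 1156095740032081475120 < 1180591620717411303424? YES
  n = 913: C(913, 9) = 1167605542753639808390; 1167605542753639808390 < 1180591620717411303424? YES
  n = 914: C(914, 9) = 1179217089587653905932; 1179217089587653905932 < 1180591620717411303424? YES
  n = 915: C(915, 9) = 1190931166636537885130; 1190931166636537885130 < 1180591620717411303424? NO
The largest n with C(n, 9) < 1180591620717411303424 is n = 914 (where E[X] = 294804272396913476483/295147905179352825856 ≈ 0.9988357). Hence R_4(9) > 914, i.e. R_4(9) ≥ 915.

Largest n = 914; hence R_4(9) > 914.


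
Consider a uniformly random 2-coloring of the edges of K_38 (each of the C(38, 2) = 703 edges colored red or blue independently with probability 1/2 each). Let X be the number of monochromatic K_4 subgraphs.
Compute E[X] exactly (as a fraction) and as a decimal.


Let X = Σ_S X_S over the C(38, 4) = 73815 subsets S of size 4, where X_S = 1 if the K_4 on S is monochromatic.
For a fixed S, the K_4 on S has C(4, 2) = 6 edges. P[all 6 edges red] = (1/2)^6, and likewise for blue, so P[monochromatic] = 2·(1/2)^6 = 2^{1 − 6} = 1/32.
Summing: E[X] = C(38, 4) · 2^{1 − 6} = 73815 · 1/32 = 73815/32.
Numerically: E[X] ≈ 2306.718750.

E[X] = C(38,4)·2^(1−C(4,2)) = 73815/32 ≈ 2306.718750.


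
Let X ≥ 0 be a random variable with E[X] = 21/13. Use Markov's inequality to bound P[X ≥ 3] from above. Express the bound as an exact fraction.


μ = E[X] = 21/13, a = 3.
Markov: P[X ≥ 3] ≤ μ/a = (21/13)/3 = 7/13.
Numerically: ≈ 0.53846.
(Since a = 3 > μ = 1.61538, the bound 7/13 is < 1 and informative.)

P[X ≥ 3] ≤ 7/13 ≈ 0.53846.


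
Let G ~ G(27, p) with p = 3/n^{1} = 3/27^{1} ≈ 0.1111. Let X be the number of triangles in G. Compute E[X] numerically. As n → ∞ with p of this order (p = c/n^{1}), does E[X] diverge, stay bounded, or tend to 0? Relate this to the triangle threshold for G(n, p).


Number of potential triangles: C(27, 3) = 2925.
Each occurs with probability p³ ≈ (0.1111)³ ≈ 1.371742e-03.
By linearity: E[X] = C(27, 3)·p³ ≈ 2925 · 1.371742e-03 ≈ 4.0123.
Here α = 1, so p = 3/n is exactly at the triangle threshold p ~ 1/n. Asymptotically E[X] → c³/6 = 3³/6 = 9/2 ≈ 4.5000, a bounded constant. In this regime the triangle count is asymptotically Poisson(c³/6).

E[X] ≈ 4.0123; in regime p = Θ(1/n^{1}) E[X] stays bounded (at the triangle threshold p ~ 1/n).


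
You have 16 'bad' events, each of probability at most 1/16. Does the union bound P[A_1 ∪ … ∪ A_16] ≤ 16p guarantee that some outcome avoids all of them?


Union bound: P[∪_{i=1}^{16} A_i] ≤ Σ_i P[A_i] ≤ 16·p = 16·(1/16) = 1.
Numerically: 1 ≈ 1.0000000.
Is 1 < 1? NO.
Since the bound 1 is ≥ 1, the union bound is uninformative here; it does NOT by itself certify existence.

16·p = 1 ≈ 1.0000000; existence NOT certified by the union bound.


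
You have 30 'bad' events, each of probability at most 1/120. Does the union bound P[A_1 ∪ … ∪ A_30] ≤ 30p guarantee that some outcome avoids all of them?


Union bound: P[∪_{i=1}^{30} A_i] ≤ Σ_i P[A_i] ≤ 30·p = 30·(1/120) = 1/4.
Numerically: 1/4 ≈ 0.250000.
Is 1/4 < 1? YES.
Since P[∪ A_i] ≤ 1/4 < 1, the complement has P[∩ A_i^c] ≥ 1 − 1/4 = 3/4 > 0, so some outcome avoids every A_i.

30·p = 1/4 ≈ 0.250000; existence CERTIFIED by the union bound.


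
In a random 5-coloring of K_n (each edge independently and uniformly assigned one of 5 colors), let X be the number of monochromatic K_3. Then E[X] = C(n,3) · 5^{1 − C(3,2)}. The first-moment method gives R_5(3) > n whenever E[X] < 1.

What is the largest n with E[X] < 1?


We need C(n, 3) · 5^{1 − 3} < 1, i.e. C(n, 3) < 5^{3 − 1} = 25.
Check values of n near the boundary:
  n = 3: C(3, 3) = 1; 1 < 25? YES
  n = 4: C(4, 3) = 4; 4 < 25? YES
  n = 5: C(5, 3) = 10; 10 < 25? YES
  n = 6: C(6, 3) = 20; 20 < 25? YES
  n = 7: C(7, 3) = 35; 35 < 25? NO
  n = 8: C(8, 3) = 56; 56 < 25? NO
The largest n with C(n, 3) < 25 is n = 6 (where E[X] = 4/5 ≈ 0.800). Hence R_5(3) > 6, i.e. R_5(3) ≥ 7.

Largest n = 6; hence R_5(3) > 6.


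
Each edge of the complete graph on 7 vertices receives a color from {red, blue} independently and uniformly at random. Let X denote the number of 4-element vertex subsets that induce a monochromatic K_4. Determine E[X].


Let X = Σ_S X_S over the C(7, 4) = 35 subsets S of size 4, where X_S = 1 if the K_4 on S is monochromatic.
For a fixed S, the K_4 on S has C(4, 2) = 6 edges. P[all 6 edges red] = (1/2)^6, and likewise for blue, so P[monochromatic] = 2·(1/2)^6 = 2^{1 − 6} = 1/32.
Summing: E[X] = C(7, 4) · 2^{1 − 6} = 35 · 1/32 = 35/32.
Numerically: E[X] ≈ 1.0938.

E[X] = C(7,4)·2^(1−C(4,2)) = 35/32 ≈ 1.0938.


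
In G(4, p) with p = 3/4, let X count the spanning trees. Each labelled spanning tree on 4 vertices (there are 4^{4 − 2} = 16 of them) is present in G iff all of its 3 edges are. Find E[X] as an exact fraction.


K_4 has 4^{4 − 2} = 16 labelled spanning trees.
For each such spanning tree H, let X_H = 1 if all 3 edges of H are present in G. Then P[X_H = 1] = p^{3} = (3/4)^{3} = 27/64.
By linearity: E[X] = Σ_H E[X_H] = 16 · p^{3} = 16 · 27/64 = 27/4.
Numerically: E[X] ≈ 6.75.

E[X] = 16 · (3/4)^{3} = 27/4 ≈ 6.75.


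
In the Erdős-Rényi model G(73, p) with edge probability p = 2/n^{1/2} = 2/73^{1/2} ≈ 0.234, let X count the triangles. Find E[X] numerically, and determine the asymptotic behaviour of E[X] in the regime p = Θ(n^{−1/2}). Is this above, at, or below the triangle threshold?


Number of potential triangles: C(73, 3) = 62196.
Each occurs with probability p³ ≈ (0.234)³ ≈ 1.28264e-02.
By linearity: E[X] = C(73, 3)·p³ ≈ 62196 · 1.28264e-02 ≈ 797.752.
Since α = 1/2 < 1, p = c/n^{1/2} ≫ 1/n is above the triangle threshold p ~ 1/n. Asymptotically E[X] ~ (c³/6)·n^{3(1−α)} = (2³/6)·n^{1.5} → ∞; triangles are abundant w.h.p.

E[X] ≈ 797.752; in regime p = Θ(1/n^{1/2}) E[X] diverges (above the triangle threshold p ~ 1/n).


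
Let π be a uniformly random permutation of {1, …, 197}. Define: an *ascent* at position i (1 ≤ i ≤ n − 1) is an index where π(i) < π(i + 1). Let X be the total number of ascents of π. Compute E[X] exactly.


Write X = Σ X_I over i = 1, …, 196, with X_I the indicator of one ascent.
There are 196 indicators.
For each fixed i, the pair (π(i), π(i+1)) is a uniformly random ordered pair of distinct values from {1, …, 197}; by symmetry P[π(i) < π(i+1)] = 1/2.
By linearity: E[X] = 196 · (1/2) = (197 − 1) · (1/2) = 98 ≈ 98.0000.

E[X] = 98 = 98.0000.


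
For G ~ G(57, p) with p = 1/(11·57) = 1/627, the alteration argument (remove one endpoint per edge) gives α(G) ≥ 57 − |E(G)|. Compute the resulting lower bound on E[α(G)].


E[|E(G)|] = C(57, 2)·p = 1596 · (1/627) = 28/11.
E[α(G)] ≥ n − E[|E(G)|] = 57 − 28/11 = 599/11.
Numerically: ≈ 54.454545.
(This is only a lower bound; the true E[α(G)] may be larger.)

E[α(G)] ≥ 599/11 ≈ 54.454545.


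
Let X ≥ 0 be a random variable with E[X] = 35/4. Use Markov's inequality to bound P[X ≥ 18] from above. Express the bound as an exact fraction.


μ = E[X] = 35/4, a = 18.
Markov: P[X ≥ 18] ≤ μ/a = (35/4)/18 = 35/72.
Numerically: ≈ 0.486.
(Since a = 18 > μ = 8.750, the bound 35/72 is < 1 and informative.)

P[X ≥ 18] ≤ 35/72 ≈ 0.486.


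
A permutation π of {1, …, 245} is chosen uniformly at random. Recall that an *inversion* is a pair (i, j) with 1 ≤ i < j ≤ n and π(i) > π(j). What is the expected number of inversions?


Write X = Σ X_I over the C(245, 2) = 29890 pairs i < j, with X_I the indicator of one inversion.
There are 29890 indicators.
For each fixed pair i < j, the values π(i) and π(j) are two distinct elements of {1, …, 245} in uniformly random order; by symmetry P[π(i) > π(j)] = 1/2.
By linearity: E[X] = 29890 · (1/2) = C(245, 2) · (1/2) = 29890/2 = 14945 ≈ 14945.00000.

E[X] = 14945 = 14945.00000.


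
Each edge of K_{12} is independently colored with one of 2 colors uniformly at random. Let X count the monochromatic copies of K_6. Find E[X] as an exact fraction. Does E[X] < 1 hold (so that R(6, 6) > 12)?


E[X] = C(12, 6) · 2^{1 − 15} = 924 · 2^{−14} = 924/16384.
As a reduced fraction: E[X] = 231/4096 ≈ 0.0564.
Is E[X] < 1? YES.
Since E[X] < 1, there exists a 2-coloring of K_{12} with no monochromatic K_6; hence R(6, 6) > 12.

E[X] = 231/4096 ≈ 0.0564; E[X] < 1, so R(6, 6) > 12.


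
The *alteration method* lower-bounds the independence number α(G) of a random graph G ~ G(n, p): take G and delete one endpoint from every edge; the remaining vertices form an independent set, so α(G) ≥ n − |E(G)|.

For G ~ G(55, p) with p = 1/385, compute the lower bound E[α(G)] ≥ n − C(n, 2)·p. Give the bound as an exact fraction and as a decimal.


E[|E(G)|] = C(55, 2)·p = 1485 · (1/385) = 27/7.
E[α(G)] ≥ n − E[|E(G)|] = 55 − 27/7 = 358/7.
Numerically: ≈ 51.143.
(This is only a lower bound; the true E[α(G)] may be larger.)

E[α(G)] ≥ 358/7 ≈ 51.143.


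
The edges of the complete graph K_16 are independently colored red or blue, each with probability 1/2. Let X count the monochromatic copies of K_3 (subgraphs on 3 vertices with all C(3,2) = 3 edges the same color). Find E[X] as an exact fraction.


Let X = Σ_S X_S over the C(16, 3) = 560 subsets S of size 3, where X_S = 1 if the K_3 on S is monochromatic.
For a fixed S, the K_3 on S has C(3, 2) = 3 edges. P[all 3 edges red] = (1/2)^3, and likewise for blue, so P[monochromatic] = 2·(1/2)^3 = 2^{1 − 3} = 1/4.
By linearity of expectation: E[X] = C(16, 3) · 2^{1 − 3} = 560 · 1/4 = 140.
Numerically: E[X] ≈ 140.000.

E[X] = C(16,3)·2^(1−C(3,2)) = 140 ≈ 140.000.
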